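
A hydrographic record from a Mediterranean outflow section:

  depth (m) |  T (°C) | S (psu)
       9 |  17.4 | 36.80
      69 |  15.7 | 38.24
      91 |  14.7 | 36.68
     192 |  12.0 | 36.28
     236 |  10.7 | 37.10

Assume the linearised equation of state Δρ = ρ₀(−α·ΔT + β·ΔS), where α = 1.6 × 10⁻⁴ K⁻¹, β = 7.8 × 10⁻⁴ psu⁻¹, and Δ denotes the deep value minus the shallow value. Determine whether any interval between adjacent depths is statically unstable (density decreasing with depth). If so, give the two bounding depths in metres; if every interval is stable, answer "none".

69–91 m

Evaluate Δρ/ρ₀ = −αΔT + βΔS across each adjacent pair:
  9–69 m: −αΔT+βΔS = −(1.6 × 10⁻⁴)(-1.7)+(7.8 × 10⁻⁴)(+1.44) = 1.4 × 10⁻³ → stable
  69–91 m: −αΔT+βΔS = −(1.6 × 10⁻⁴)(-1.0)+(7.8 × 10⁻⁴)(-1.56) = -1.1 × 10⁻³ → UNSTABLE
  91–192 m: −αΔT+βΔS = −(1.6 × 10⁻⁴)(-2.7)+(7.8 × 10⁻⁴)(-0.40) = 1.2 × 10⁻⁴ → stable
  192–236 m: −αΔT+βΔS = −(1.6 × 10⁻⁴)(-1.3)+(7.8 × 10⁻⁴)(+0.82) = 8.5 × 10⁻⁴ → stable
The 69–91 m interval has Δρ < 0: lighter water underlies denser water.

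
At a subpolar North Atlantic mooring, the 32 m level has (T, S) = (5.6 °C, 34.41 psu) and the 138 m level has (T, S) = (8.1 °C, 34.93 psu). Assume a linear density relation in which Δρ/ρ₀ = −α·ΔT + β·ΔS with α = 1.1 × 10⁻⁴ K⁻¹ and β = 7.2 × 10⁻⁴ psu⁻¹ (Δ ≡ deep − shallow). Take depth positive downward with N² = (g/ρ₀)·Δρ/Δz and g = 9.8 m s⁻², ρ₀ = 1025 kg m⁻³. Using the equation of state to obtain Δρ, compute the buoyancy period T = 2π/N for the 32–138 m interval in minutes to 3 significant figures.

34.5 min

ΔT = +2.5 K, ΔS = +0.52 psu (deep − shallow).
Δρ/ρ₀ = −αΔT + βΔS = -2.75 × 10⁻⁴ + 3.744 × 10⁻⁴ = 9.94 × 10⁻⁵, so Δρ ≈ 0.1019 kg m⁻³.
N² = (g/ρ₀)·Δρ/Δz = g·(Δρ/ρ₀)/Δz = 9.8 × 9.94 × 10⁻⁵ / 106 = 9.1898 × 10⁻⁶ s⁻².
N = √(9.1898 × 10⁻⁶) = 3.0315 × 10⁻³ rad s⁻¹ → T = 2π/N = 2.0726 × 10³ s = 34.543 min ≈ 34.5 min.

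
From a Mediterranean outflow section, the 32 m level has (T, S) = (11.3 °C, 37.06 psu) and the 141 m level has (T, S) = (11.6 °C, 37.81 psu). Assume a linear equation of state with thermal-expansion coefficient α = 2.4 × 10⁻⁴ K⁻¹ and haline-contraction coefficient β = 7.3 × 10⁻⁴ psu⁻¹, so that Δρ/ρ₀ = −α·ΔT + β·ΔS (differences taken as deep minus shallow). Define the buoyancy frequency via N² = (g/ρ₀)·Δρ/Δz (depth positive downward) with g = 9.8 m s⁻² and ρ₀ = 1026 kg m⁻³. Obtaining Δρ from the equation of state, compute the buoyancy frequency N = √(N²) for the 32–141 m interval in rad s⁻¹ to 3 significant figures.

6.54 × 10⁻³ rad s⁻¹

ΔT = +0.3 K, ΔS = +0.75 psu (deep − shallow).
Δρ/ρ₀ = −αΔT + βΔS = -7.20 × 10⁻⁵ + 5.475 × 10⁻⁴ = 4.755 × 10⁻⁴, so Δρ ≈ 0.4879 kg m⁻³.
N² = (g/ρ₀)·Δρ/Δz = g·(Δρ/ρ₀)/Δz = 9.8 × 4.755 × 10⁻⁴ / 109 = 4.2751 × 10⁻⁵ s⁻².
N = √(4.2751 × 10⁻⁵) = 6.5384 × 10⁻³ rad s⁻¹ ≈ 6.54 × 10⁻³ rad s⁻¹.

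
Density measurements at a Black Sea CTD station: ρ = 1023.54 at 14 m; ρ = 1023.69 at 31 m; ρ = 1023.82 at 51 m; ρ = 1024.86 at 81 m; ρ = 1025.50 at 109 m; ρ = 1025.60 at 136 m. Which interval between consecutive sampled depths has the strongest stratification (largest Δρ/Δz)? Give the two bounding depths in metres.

51–81 m

Compute the density gradient over each adjacent pair:
  14–31 m: Δρ/Δz = 0.15/17 = 8.8 × 10⁻³ kg m⁻⁴
  31–51 m: Δρ/Δz = 0.13/20 = 6.5 × 10⁻³ kg m⁻⁴
  51–81 m: Δρ/Δz = 1.04/30 = 0.035 kg m⁻⁴
  81–109 m: Δρ/Δz = 0.64/28 = 0.023 kg m⁻⁴
  109–136 m: Δρ/Δz = 0.10/27 = 3.7 × 10⁻³ kg m⁻⁴
The largest gradient is in the 51–81 m interval — the pycnocline.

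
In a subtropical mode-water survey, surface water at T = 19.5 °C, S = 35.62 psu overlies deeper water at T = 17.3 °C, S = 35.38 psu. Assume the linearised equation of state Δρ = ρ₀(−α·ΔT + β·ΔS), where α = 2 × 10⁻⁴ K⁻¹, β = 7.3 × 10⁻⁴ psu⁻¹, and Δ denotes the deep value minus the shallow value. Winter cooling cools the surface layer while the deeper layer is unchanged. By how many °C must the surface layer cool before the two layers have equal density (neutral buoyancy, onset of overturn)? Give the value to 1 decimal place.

1.3 °C

Neutral buoyancy requires Δρ = 0, i.e. −α(T_deep − T_surf′) + β(S_deep − S_surf) = 0.
T_surf′ = T_deep − (β/α)·ΔS = 17.3 − (7.3 × 10⁻⁴/2 × 10⁻⁴)·(-0.24) = 18.176 °C.
Cooling required: 19.5 − (18.176) = 1.324 °C.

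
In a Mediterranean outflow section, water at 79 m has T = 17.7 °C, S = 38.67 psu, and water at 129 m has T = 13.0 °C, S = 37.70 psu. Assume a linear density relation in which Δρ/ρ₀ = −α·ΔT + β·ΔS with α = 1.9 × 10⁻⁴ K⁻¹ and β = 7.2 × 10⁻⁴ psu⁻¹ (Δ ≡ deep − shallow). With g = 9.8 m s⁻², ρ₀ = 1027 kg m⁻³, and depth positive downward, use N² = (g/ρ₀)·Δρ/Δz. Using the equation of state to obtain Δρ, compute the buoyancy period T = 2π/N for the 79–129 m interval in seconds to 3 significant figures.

1.02 × 10³ s

ΔT = -4.7 K, ΔS = -0.97 psu (deep − shallow).
Δρ/ρ₀ = −αΔT + βΔS = 8.93 × 10⁻⁴ − 6.984 × 10⁻⁴ = 1.946 × 10⁻⁴, so Δρ ≈ 0.1999 kg m⁻³.
N² = (g/ρ₀)·Δρ/Δz = g·(Δρ/ρ₀)/Δz = 9.8 × 1.946 × 10⁻⁴ / 50 = 3.8142 × 10⁻⁵ s⁻².
N = √(3.8142 × 10⁻⁵) = 6.1759 × 10⁻³ rad s⁻¹ → T = 2π/N = 1.0174 × 10³ s ≈ 1.02 × 10³ s.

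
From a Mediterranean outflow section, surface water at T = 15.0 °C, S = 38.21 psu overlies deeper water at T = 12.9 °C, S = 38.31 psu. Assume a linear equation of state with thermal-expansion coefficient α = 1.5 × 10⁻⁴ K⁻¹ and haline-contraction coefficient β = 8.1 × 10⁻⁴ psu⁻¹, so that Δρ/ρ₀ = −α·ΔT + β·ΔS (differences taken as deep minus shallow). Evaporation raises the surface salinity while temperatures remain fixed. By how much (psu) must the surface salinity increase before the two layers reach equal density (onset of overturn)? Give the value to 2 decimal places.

0.49 psu

Neutral buoyancy requires −α(T_deep − T_surf) + β(S_deep − S_surf′) = 0.
S_surf′ = S_deep − (α/β)·ΔT = 38.31 − (1.5 × 10⁻⁴/8.1 × 10⁻⁴)·(-2.1) = 38.6989 psu.
Increase required: 38.6989 − 38.21 = 0.4889 psu.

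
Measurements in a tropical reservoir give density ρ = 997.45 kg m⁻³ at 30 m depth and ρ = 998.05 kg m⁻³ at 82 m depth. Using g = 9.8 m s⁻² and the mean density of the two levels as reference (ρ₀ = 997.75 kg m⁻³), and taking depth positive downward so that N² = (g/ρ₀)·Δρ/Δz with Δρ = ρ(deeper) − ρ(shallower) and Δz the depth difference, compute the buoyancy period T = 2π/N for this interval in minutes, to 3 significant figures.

Δρ = 998.05 − 997.45 = 0.60 kg m⁻³ over Δz = 82 − 30 = 52 m.
N² = (9.8/997.75) × (0.60/52) = 1.1333 × 10⁻⁴ s⁻².
N = √(1.1333 × 10⁻⁴) = 0.010646 rad s⁻¹, so T = 2π/N = 590.19 s = 9.8365 min ≈ 9.84 min.

9.84 min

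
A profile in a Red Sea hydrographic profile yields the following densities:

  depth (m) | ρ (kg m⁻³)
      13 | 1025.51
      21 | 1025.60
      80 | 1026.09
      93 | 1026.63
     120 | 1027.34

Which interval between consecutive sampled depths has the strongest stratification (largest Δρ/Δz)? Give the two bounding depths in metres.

80–93 m

Compute the density gradient over each adjacent pair:
  13–21 m: Δρ/Δz = 0.09/8 = 0.011 kg m⁻⁴
  21–80 m: Δρ/Δz = 0.49/59 = 8.3 × 10⁻³ kg m⁻⁴
  80–93 m: Δρ/Δz = 0.54/13 = 0.042 kg m⁻⁴
  93–120 m: Δρ/Δz = 0.71/27 = 0.026 kg m⁻⁴
The largest gradient is in the 80–93 m interval — the pycnocline.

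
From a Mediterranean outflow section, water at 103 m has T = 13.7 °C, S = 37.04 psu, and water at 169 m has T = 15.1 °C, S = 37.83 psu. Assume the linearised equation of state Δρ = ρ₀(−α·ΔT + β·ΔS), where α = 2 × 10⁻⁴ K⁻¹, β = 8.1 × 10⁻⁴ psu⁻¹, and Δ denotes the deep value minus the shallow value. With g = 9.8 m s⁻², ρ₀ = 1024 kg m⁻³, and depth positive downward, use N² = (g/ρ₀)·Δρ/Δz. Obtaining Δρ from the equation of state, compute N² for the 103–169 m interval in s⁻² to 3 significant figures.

5.34 × 10⁻⁵ s⁻²

ΔT = +1.4 K, ΔS = +0.79 psu (deep − shallow).
Δρ/ρ₀ = −αΔT + βΔS = -2.80 × 10⁻⁴ + 6.399 × 10⁻⁴ = 3.599 × 10⁻⁴, so Δρ ≈ 0.3685 kg m⁻³.
N² = (g/ρ₀)·Δρ/Δz = g·(Δρ/ρ₀)/Δz = 9.8 × 3.599 × 10⁻⁴ / 66 = 5.3440 × 10⁻⁵ s⁻² ≈ 5.34 × 10⁻⁵ s⁻².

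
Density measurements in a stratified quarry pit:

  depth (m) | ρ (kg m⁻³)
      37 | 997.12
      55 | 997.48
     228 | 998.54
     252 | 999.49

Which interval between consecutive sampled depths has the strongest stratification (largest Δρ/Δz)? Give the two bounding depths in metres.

228–252 m

Compute the density gradient over each adjacent pair:
  37–55 m: Δρ/Δz = 0.36/18 = 0.020 kg m⁻⁴
  55–228 m: Δρ/Δz = 1.06/173 = 6.1 × 10⁻³ kg m⁻⁴
  228–252 m: Δρ/Δz = 0.95/24 = 0.040 kg m⁻⁴
The largest gradient is in the 228–252 m interval — the pycnocline.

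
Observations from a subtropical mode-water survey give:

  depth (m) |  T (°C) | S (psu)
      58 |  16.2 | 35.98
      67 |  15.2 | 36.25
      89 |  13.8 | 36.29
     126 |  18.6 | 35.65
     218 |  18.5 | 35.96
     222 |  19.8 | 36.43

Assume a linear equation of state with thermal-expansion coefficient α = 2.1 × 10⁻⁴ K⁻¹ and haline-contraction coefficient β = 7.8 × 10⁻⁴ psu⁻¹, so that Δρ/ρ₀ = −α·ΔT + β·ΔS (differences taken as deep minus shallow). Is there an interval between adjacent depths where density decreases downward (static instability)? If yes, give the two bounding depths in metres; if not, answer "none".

89–126 m

Evaluate Δρ/ρ₀ = −αΔT + βΔS across each adjacent pair:
  58–67 m: −αΔT+βΔS = −(2.1 × 10⁻⁴)(-1.0)+(7.8 × 10⁻⁴)(+0.27) = 4.2 × 10⁻⁴ → stable
  67–89 m: −αΔT+βΔS = −(2.1 × 10⁻⁴)(-1.4)+(7.8 × 10⁻⁴)(+0.04) = 3.3 × 10⁻⁴ → stable
  89–126 m: −αΔT+βΔS = −(2.1 × 10⁻⁴)(+4.8)+(7.8 × 10⁻⁴)(-0.64) = -1.5 × 10⁻³ → UNSTABLE
  126–218 m: −αΔT+βΔS = −(2.1 × 10⁻⁴)(-0.1)+(7.8 × 10⁻⁴)(+0.31) = 2.6 × 10⁻⁴ → stable
  218–222 m: −αΔT+βΔS = −(2.1 × 10⁻⁴)(+1.3)+(7.8 × 10⁻⁴)(+0.47) = 9.4 × 10⁻⁵ → stable
The 89–126 m interval has Δρ < 0: lighter water underlies denser water.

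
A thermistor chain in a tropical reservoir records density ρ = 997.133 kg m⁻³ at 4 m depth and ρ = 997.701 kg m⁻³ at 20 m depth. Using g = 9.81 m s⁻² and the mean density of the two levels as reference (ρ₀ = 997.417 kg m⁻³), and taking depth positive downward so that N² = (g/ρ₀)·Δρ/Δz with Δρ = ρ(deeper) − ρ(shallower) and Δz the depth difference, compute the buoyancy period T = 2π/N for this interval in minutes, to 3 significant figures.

5.60 min

Δρ = 997.701 − 997.133 = 0.568 kg m⁻³ over Δz = 20 − 4 = 16 m.
N² = (9.81/997.417) × (0.568/16) = 3.4916 × 10⁻⁴ s⁻².
N = √(3.4916 × 10⁻⁴) = 0.018686 rad s⁻¹, so T = 2π/N = 336.25 s = 5.6042 min ≈ 5.60 min.
A positive N² confirms static stability across the interval.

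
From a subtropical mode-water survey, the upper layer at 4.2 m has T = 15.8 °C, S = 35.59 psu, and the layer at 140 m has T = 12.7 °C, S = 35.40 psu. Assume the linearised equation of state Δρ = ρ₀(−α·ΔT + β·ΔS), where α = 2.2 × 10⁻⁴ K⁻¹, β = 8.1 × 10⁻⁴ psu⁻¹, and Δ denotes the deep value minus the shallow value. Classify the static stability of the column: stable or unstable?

stable

ΔT = 12.7 − 15.8 = -3.1 K and ΔS = 35.40 − 35.59 = -0.19 psu (deep − shallow).
−αΔT = 6.82 × 10⁻⁴; βΔS = -1.539 × 10⁻⁴; sum Δρ/ρ₀ = 5.281 × 10⁻⁴.
Δρ/ρ₀ > 0, so Δρ > 0: deeper water is denser → statically stable.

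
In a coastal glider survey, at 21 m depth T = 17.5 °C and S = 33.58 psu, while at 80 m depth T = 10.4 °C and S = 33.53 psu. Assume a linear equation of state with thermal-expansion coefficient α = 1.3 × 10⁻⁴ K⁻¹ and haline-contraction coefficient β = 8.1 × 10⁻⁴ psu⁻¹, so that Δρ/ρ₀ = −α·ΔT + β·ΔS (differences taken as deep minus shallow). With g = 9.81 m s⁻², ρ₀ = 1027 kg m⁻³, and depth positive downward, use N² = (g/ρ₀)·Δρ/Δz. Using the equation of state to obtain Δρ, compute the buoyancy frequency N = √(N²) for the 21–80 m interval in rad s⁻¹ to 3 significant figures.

0.0121 rad s⁻¹

ΔT = -7.1 K, ΔS = -0.05 psu (deep − shallow).
Δρ/ρ₀ = −αΔT + βΔS = 9.23 × 10⁻⁴ − 4.05 × 10⁻⁵ = 8.825 × 10⁻⁴, so Δρ ≈ 0.9063 kg m⁻³.
N² = (g/ρ₀)·Δρ/Δz = g·(Δρ/ρ₀)/Δz = 9.81 × 8.825 × 10⁻⁴ / 59 = 1.4673 × 10⁻⁴ s⁻².
N = √(1.4673 × 10⁻⁴) = 0.012113 rad s⁻¹ ≈ 0.0121 rad s⁻¹.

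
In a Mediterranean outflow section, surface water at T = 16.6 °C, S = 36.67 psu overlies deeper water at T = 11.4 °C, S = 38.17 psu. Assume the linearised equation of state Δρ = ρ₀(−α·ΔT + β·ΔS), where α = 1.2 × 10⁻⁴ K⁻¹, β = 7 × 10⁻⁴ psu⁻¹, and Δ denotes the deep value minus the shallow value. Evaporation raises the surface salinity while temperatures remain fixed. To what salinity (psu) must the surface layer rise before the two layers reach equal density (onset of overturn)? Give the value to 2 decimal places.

Neutral buoyancy requires −α(T_deep − T_surf) + β(S_deep − S_surf′) = 0.
S_surf′ = S_deep − (α/β)·ΔT = 38.17 − (1.2 × 10⁻⁴/7 × 10⁻⁴)·(-5.2) = 39.0614 psu.
Increase required: 39.0614 − 36.67 = 2.3914 psu.

39.06 psu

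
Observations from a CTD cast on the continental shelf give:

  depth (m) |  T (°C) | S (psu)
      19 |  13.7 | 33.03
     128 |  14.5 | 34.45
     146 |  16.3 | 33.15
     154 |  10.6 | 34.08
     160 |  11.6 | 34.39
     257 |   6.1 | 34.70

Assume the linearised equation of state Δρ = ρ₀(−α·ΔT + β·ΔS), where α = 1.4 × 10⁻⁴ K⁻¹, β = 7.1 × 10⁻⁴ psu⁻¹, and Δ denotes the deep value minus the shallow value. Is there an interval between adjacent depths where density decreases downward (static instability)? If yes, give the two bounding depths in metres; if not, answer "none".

128–146 m

Evaluate Δρ/ρ₀ = −αΔT + βΔS across each adjacent pair:
  19–128 m: −αΔT+βΔS = −(1.4 × 10⁻⁴)(+0.8)+(7.1 × 10⁻⁴)(+1.42) = 9.0 × 10⁻⁴ → stable
  128–146 m: −αΔT+βΔS = −(1.4 × 10⁻⁴)(+1.8)+(7.1 × 10⁻⁴)(-1.30) = -1.2 × 10⁻³ → UNSTABLE
  146–154 m: −αΔT+βΔS = −(1.4 × 10⁻⁴)(-5.7)+(7.1 × 10⁻⁴)(+0.93) = 1.5 × 10⁻³ → stable
  154–160 m: −αΔT+βΔS = −(1.4 × 10⁻⁴)(+1.0)+(7.1 × 10⁻⁴)(+0.31) = 8.0 × 10⁻⁵ → stable
  160–257 m: −αΔT+βΔS = −(1.4 × 10⁻⁴)(-5.5)+(7.1 × 10⁻⁴)(+0.31) = 9.9 × 10⁻⁴ → stable
The 128–146 m interval has Δρ < 0: lighter water underlies denser water.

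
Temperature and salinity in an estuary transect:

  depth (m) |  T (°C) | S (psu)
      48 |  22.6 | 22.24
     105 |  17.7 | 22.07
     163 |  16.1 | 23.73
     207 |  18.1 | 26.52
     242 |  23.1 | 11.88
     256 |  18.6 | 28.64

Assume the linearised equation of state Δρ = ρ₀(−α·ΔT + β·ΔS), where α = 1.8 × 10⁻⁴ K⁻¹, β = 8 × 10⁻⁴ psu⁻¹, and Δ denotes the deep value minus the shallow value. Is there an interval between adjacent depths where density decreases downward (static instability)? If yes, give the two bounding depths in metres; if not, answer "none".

Evaluate Δρ/ρ₀ = −αΔT + βΔS across each adjacent pair:
  48–105 m: −αΔT+βΔS = −(1.8 × 10⁻⁴)(-4.9)+(8 × 10⁻⁴)(-0.17) = 7.5 × 10⁻⁴ → stable
  105–163 m: −αΔT+βΔS = −(1.8 × 10⁻⁴)(-1.6)+(8 × 10⁻⁴)(+1.66) = 1.6 × 10⁻³ → stable
  163–207 m: −αΔT+βΔS = −(1.8 × 10⁻⁴)(+2.0)+(8 × 10⁻⁴)(+2.79) = 1.9 × 10⁻³ → stable
  207–242 m: −αΔT+βΔS = −(1.8 × 10⁻⁴)(+5.0)+(8 × 10⁻⁴)(-14.64) = -0.013 → UNSTABLE
  242–256 m: −αΔT+βΔS = −(1.8 × 10⁻⁴)(-4.5)+(8 × 10⁻⁴)(+16.76) = 0.014 → stable
The 207–242 m interval has Δρ < 0: lighter water underlies denser water.

207–242 m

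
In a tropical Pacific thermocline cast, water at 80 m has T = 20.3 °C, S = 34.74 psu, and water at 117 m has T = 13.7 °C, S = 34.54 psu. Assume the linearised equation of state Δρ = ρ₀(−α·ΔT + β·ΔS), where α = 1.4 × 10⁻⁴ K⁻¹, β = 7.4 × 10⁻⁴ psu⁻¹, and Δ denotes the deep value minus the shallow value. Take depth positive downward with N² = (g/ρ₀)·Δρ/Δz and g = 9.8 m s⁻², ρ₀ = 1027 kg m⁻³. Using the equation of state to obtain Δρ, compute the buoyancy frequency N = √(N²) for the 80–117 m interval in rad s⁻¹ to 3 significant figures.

0.0143 rad s⁻¹

ΔT = -6.6 K, ΔS = -0.20 psu (deep − shallow).
Δρ/ρ₀ = −αΔT + βΔS = 9.24 × 10⁻⁴ − 1.48 × 10⁻⁴ = 7.76 × 10⁻⁴, so Δρ ≈ 0.7970 kg m⁻³.
N² = (g/ρ₀)·Δρ/Δz = g·(Δρ/ρ₀)/Δz = 9.8 × 7.76 × 10⁻⁴ / 37 = 2.0554 × 10⁻⁴ s⁻².
N = √(2.0554 × 10⁻⁴) = 0.014337 rad s⁻¹ ≈ 0.0143 rad s⁻¹.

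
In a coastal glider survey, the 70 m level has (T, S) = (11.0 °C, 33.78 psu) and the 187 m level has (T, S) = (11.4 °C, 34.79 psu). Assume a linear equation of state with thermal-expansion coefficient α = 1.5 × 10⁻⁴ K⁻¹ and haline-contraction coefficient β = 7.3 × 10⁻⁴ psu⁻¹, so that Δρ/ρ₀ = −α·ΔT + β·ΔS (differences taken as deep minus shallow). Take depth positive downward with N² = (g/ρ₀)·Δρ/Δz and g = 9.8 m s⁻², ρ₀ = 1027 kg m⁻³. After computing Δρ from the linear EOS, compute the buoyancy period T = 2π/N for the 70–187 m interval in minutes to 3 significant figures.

13.9 min

ΔT = +0.4 K, ΔS = +1.01 psu (deep − shallow).
Δρ/ρ₀ = −αΔT + βΔS = -6.00 × 10⁻⁵ + 7.373 × 10⁻⁴ = 6.773 × 10⁻⁴, so Δρ ≈ 0.6956 kg m⁻³.
N² = (g/ρ₀)·Δρ/Δz = g·(Δρ/ρ₀)/Δz = 9.8 × 6.773 × 10⁻⁴ / 117 = 5.6731 × 10⁻⁵ s⁻².
N = √(5.6731 × 10⁻⁵) = 7.5320 × 10⁻³ rad s⁻¹ → T = 2π/N = 834.20 s = 13.903 min ≈ 13.9 min.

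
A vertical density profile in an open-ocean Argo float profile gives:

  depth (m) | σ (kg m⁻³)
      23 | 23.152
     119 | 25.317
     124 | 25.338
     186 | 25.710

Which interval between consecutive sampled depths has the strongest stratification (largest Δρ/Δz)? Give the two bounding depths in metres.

Compute the density gradient over each adjacent pair:
  23–119 m: Δρ/Δz = 2.165/96 = 0.023 kg m⁻⁴
  119–124 m: Δρ/Δz = 0.021/5 = 4.2 × 10⁻³ kg m⁻⁴
  124–186 m: Δρ/Δz = 0.372/62 = 6.0 × 10⁻³ kg m⁻⁴
The largest gradient is in the 23–119 m interval — the pycnocline.

23–119 m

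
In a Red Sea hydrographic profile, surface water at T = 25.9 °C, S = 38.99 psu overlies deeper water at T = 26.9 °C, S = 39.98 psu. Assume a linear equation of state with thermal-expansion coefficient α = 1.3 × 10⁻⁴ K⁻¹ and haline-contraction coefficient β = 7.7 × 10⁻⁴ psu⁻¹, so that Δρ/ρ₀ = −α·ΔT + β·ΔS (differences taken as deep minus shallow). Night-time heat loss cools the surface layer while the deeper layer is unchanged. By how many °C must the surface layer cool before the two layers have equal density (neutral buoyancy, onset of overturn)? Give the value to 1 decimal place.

Neutral buoyancy requires Δρ = 0, i.e. −α(T_deep − T_surf′) + β(S_deep − S_surf) = 0.
T_surf′ = T_deep − (β/α)·ΔS = 26.9 − (7.7 × 10⁻⁴/1.3 × 10⁻⁴)·(+0.99) = 21.036 °C.
Cooling required: 25.9 − (21.036) = 4.864 °C.

4.9 °C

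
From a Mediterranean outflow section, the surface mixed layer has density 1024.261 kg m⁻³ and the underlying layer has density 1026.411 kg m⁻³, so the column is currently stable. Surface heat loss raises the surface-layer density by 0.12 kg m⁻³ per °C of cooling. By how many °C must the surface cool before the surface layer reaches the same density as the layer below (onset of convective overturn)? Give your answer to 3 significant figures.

17.9 °C

Density deficit of the surface layer: 1026.411 − 1024.261 = 2.15 kg m⁻³.
Required change = 2.15 / 0.12 = 17.9 °C.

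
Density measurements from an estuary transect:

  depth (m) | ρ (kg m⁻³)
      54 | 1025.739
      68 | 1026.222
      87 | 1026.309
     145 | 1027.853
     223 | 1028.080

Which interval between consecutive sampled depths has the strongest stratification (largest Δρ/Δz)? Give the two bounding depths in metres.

54–68 m

Compute the density gradient over each adjacent pair:
  54–68 m: Δρ/Δz = 0.483/14 = 0.034 kg m⁻⁴
  68–87 m: Δρ/Δz = 0.087/19 = 4.6 × 10⁻³ kg m⁻⁴
  87–145 m: Δρ/Δz = 1.544/58 = 0.027 kg m⁻⁴
  145–223 m: Δρ/Δz = 0.227/78 = 2.9 × 10⁻³ kg m⁻⁴
The largest gradient is in the 54–68 m interval — the pycnocline.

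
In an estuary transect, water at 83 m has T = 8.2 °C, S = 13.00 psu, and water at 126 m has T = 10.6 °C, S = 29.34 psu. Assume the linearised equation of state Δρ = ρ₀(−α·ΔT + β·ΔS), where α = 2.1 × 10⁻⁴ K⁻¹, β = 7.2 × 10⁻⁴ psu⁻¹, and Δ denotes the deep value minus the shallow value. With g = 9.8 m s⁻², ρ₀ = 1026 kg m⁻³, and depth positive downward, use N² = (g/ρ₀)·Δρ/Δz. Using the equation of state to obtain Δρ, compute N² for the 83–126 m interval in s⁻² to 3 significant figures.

2.57 × 10⁻³ s⁻²

ΔT = +2.4 K, ΔS = +16.34 psu (deep − shallow).
Δρ/ρ₀ = −αΔT + βΔS = -5.04 × 10⁻⁴ + 0.0117648 = 0.0112608, so Δρ ≈ 11.55 kg m⁻³.
N² = (g/ρ₀)·Δρ/Δz = g·(Δρ/ρ₀)/Δz = 9.8 × 0.0112608 / 43 = 2.5664 × 10⁻³ s⁻² ≈ 2.57 × 10⁻³ s⁻².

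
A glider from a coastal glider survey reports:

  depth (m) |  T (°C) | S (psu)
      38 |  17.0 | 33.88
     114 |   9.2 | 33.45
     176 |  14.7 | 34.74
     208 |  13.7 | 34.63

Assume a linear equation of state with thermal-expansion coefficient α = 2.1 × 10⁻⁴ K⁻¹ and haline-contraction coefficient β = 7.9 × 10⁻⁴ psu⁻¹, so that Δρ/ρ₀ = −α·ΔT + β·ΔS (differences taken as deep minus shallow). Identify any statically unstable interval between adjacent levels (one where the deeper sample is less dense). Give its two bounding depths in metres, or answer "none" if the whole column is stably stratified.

Evaluate Δρ/ρ₀ = −αΔT + βΔS across each adjacent pair:
  38–114 m: −αΔT+βΔS = −(2.1 × 10⁻⁴)(-7.8)+(7.9 × 10⁻⁴)(-0.43) = 1.3 × 10⁻³ → stable
  114–176 m: −αΔT+βΔS = −(2.1 × 10⁻⁴)(+5.5)+(7.9 × 10⁻⁴)(+1.29) = -1.4 × 10⁻⁴ → UNSTABLE
  176–208 m: −αΔT+βΔS = −(2.1 × 10⁻⁴)(-1.0)+(7.9 × 10⁻⁴)(-0.11) = 1.2 × 10⁻⁴ → stable
The 114–176 m interval has Δρ < 0: lighter water underlies denser water.

114–176 m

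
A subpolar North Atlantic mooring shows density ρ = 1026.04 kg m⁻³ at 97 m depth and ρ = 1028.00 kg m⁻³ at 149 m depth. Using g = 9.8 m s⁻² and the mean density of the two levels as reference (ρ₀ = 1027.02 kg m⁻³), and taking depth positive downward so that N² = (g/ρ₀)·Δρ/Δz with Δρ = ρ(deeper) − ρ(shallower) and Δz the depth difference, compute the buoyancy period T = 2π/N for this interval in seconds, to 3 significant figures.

Δρ = 1028.00 − 1026.04 = 1.96 kg m⁻³ over Δz = 149 − 97 = 52 m.
N² = (9.8/1027.02) × (1.96/52) = 3.5967 × 10⁻⁴ s⁻².
N = √(3.5967 × 10⁻⁴) = 0.018965 rad s⁻¹, so T = 2π/N = 331.30 s ≈ 331 s.

331 s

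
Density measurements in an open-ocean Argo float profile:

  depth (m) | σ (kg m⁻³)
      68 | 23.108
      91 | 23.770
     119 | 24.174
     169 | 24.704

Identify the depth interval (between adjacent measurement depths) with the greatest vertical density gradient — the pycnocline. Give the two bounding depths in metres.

68–91 m

Compute the density gradient over each adjacent pair:
  68–91 m: Δρ/Δz = 0.662/23 = 0.029 kg m⁻⁴
  91–119 m: Δρ/Δz = 0.404/28 = 0.014 kg m⁻⁴
  119–169 m: Δρ/Δz = 0.530/50 = 0.011 kg m⁻⁴
The largest gradient is in the 68–91 m interval — the pycnocline.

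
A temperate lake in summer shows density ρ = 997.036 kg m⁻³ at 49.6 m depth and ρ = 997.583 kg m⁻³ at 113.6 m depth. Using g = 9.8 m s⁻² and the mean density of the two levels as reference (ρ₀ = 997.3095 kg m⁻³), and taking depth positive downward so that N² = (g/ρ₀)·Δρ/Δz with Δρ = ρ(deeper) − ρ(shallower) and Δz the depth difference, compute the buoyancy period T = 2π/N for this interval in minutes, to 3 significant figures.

11.4 min

Δρ = 997.583 − 997.036 = 0.547 kg m⁻³ over Δz = 113.6 − 49.6 = 64 m.
N² = (9.8/997.3095) × (0.547/64) = 8.3985 × 10⁻⁵ s⁻².
N = √(8.3985 × 10⁻⁵) = 9.1643 × 10⁻³ rad s⁻¹, so T = 2π/N = 685.62 s = 11.427 min ≈ 11.4 min.
Since Δρ > 0 the layer is stably stratified.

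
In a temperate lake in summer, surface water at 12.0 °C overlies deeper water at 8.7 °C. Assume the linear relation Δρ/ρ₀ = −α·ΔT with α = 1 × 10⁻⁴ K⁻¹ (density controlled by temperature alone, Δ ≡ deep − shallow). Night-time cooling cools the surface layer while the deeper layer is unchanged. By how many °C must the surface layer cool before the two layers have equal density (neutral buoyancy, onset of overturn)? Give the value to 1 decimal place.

With temperature the only control, equal density requires T_surf′ = T_deep.
T_surf′ = 8.7 °C.
Cooling required: 12.0 − 8.7 = 3.3 °C.

3.3 °C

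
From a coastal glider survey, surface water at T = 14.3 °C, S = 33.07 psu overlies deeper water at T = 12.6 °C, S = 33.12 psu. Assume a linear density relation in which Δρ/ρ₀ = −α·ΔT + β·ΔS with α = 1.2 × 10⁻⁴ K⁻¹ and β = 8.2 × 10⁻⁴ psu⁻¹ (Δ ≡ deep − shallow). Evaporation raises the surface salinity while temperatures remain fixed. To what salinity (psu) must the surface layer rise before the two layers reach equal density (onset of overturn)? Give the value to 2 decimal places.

Neutral buoyancy requires −α(T_deep − T_surf) + β(S_deep − S_surf′) = 0.
S_surf′ = S_deep − (α/β)·ΔT = 33.12 − (1.2 × 10⁻⁴/8.2 × 10⁻⁴)·(-1.7) = 33.3688 psu.
Increase required: 33.3688 − 33.07 = 0.2988 psu.

33.37 psu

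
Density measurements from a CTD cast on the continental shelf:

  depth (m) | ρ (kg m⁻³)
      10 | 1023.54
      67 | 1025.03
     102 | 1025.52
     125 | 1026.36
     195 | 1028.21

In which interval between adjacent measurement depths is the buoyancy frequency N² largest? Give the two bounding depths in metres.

Compute the density gradient over each adjacent pair:
  10–67 m: Δρ/Δz = 1.49/57 = 0.026 kg m⁻⁴
  67–102 m: Δρ/Δz = 0.49/35 = 0.014 kg m⁻⁴
  102–125 m: Δρ/Δz = 0.84/23 = 0.037 kg m⁻⁴
  125–195 m: Δρ/Δz = 1.85/70 = 0.026 kg m⁻⁴
The largest gradient is in the 102–125 m interval — the pycnocline.

102–125 m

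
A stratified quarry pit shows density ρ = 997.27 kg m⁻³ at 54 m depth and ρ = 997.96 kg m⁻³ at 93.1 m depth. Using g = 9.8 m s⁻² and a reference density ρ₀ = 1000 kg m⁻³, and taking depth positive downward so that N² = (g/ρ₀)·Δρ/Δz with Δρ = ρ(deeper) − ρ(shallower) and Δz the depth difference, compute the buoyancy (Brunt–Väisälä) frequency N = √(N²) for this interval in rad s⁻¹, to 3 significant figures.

0.0132 rad s⁻¹

Δρ = 997.96 − 997.27 = 0.69 kg m⁻³ over Δz = 93.1 − 54 = 39.1 m.
N² = (9.8/1000) × (0.69/39.1) = 1.7294 × 10⁻⁴ s⁻².
N = √(1.7294 × 10⁻⁴) = 0.013151 rad s⁻¹ ≈ 0.0132 rad s⁻¹.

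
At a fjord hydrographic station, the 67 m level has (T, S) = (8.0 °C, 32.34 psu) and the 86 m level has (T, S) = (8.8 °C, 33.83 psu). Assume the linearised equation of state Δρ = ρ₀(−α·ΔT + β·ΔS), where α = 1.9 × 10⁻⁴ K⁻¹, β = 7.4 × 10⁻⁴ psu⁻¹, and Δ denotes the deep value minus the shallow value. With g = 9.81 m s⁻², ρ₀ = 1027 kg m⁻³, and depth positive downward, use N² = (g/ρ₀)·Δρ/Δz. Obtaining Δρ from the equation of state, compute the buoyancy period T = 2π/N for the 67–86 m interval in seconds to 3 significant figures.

ΔT = +0.8 K, ΔS = +1.49 psu (deep − shallow).
Δρ/ρ₀ = −αΔT + βΔS = -1.52 × 10⁻⁴ + 1.1026 × 10⁻³ = 9.506 × 10⁻⁴, so Δρ ≈ 0.9763 kg m⁻³.
N² = (g/ρ₀)·Δρ/Δz = g·(Δρ/ρ₀)/Δz = 9.81 × 9.506 × 10⁻⁴ / 19 = 4.9081 × 10⁻⁴ s⁻².
N = √(4.9081 × 10⁻⁴) = 0.022154 rad s⁻¹ → T = 2π/N = 283.61 s ≈ 284 s.

284 s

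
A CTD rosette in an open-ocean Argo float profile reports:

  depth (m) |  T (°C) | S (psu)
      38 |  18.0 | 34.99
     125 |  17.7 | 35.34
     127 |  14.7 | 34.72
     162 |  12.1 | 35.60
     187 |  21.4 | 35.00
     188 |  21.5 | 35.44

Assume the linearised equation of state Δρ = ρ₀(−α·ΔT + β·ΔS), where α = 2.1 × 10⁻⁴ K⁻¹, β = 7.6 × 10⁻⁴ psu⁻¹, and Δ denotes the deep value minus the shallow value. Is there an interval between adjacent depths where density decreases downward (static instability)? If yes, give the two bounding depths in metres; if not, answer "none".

162–187 m

Evaluate Δρ/ρ₀ = −αΔT + βΔS across each adjacent pair:
  38–125 m: −αΔT+βΔS = −(2.1 × 10⁻⁴)(-0.3)+(7.6 × 10⁻⁴)(+0.35) = 3.3 × 10⁻⁴ → stable
  125–127 m: −αΔT+βΔS = −(2.1 × 10⁻⁴)(-3.0)+(7.6 × 10⁻⁴)(-0.62) = 1.6 × 10⁻⁴ → stable
  127–162 m: −αΔT+βΔS = −(2.1 × 10⁻⁴)(-2.6)+(7.6 × 10⁻⁴)(+0.88) = 1.2 × 10⁻³ → stable
  162–187 m: −αΔT+βΔS = −(2.1 × 10⁻⁴)(+9.3)+(7.6 × 10⁻⁴)(-0.60) = -2.4 × 10⁻³ → UNSTABLE
  187–188 m: −αΔT+βΔS = −(2.1 × 10⁻⁴)(+0.1)+(7.6 × 10⁻⁴)(+0.44) = 3.1 × 10⁻⁴ → stable
The 162–187 m interval has Δρ < 0: lighter water underlies denser water.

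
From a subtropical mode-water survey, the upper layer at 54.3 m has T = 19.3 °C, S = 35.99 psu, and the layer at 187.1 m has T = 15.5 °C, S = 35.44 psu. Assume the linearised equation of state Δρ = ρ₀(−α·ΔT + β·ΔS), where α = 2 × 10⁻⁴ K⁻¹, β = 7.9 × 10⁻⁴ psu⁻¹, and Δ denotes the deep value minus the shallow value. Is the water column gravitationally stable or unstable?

stable

ΔT = 15.5 − 19.3 = -3.8 K and ΔS = 35.44 − 35.99 = -0.55 psu (deep − shallow).
−αΔT = 7.60 × 10⁻⁴; βΔS = -4.345 × 10⁻⁴; sum Δρ/ρ₀ = 3.255 × 10⁻⁴.
Δρ/ρ₀ > 0, so Δρ > 0: deeper water is denser → statically stable.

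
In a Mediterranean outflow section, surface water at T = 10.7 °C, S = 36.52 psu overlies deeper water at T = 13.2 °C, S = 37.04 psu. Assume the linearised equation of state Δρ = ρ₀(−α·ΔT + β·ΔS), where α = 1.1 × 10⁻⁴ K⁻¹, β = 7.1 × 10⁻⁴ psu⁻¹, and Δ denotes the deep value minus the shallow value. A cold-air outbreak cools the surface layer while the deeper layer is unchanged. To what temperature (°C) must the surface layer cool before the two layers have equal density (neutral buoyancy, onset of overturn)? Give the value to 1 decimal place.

Neutral buoyancy requires Δρ = 0, i.e. −α(T_deep − T_surf′) + β(S_deep − S_surf) = 0.
T_surf′ = T_deep − (β/α)·ΔS = 13.2 − (7.1 × 10⁻⁴/1.1 × 10⁻⁴)·(+0.52) = 9.844 °C.
Cooling required: 10.7 − (9.844) = 0.856 °C.

9.8 °C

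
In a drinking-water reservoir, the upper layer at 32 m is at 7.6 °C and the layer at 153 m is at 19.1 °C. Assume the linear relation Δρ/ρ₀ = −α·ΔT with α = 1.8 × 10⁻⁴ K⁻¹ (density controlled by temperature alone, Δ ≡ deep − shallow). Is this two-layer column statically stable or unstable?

unstable

ΔT = 19.1 − 7.6 = +11.5 K, so Δρ/ρ₀ = −αΔT = -2.07 × 10⁻³.
Δρ/ρ₀ < 0, so Δρ < 0: deeper water is lighter → statically unstable; the column would overturn.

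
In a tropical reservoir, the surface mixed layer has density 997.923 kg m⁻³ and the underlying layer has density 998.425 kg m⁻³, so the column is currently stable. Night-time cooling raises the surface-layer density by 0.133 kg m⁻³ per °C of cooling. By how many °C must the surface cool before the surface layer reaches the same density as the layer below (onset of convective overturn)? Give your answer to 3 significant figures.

Density deficit of the surface layer: 998.425 − 997.923 = 0.502 kg m⁻³.
Required change = 0.502 / 0.133 = 3.77 °C.

3.77 °C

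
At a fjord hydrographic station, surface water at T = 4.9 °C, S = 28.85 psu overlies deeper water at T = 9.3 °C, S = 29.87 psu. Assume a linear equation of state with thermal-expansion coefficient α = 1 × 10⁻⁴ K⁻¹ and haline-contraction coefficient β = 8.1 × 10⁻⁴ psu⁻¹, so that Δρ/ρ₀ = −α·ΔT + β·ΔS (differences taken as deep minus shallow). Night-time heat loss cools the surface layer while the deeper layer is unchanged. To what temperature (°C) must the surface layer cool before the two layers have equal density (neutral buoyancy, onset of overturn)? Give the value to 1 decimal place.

1.0 °C

Neutral buoyancy requires Δρ = 0, i.e. −α(T_deep − T_surf′) + β(S_deep − S_surf) = 0.
T_surf′ = T_deep − (β/α)·ΔS = 9.3 − (8.1 × 10⁻⁴/1 × 10⁻⁴)·(+1.02) = 1.038 °C.
Cooling required: 4.9 − (1.038) = 3.862 °C.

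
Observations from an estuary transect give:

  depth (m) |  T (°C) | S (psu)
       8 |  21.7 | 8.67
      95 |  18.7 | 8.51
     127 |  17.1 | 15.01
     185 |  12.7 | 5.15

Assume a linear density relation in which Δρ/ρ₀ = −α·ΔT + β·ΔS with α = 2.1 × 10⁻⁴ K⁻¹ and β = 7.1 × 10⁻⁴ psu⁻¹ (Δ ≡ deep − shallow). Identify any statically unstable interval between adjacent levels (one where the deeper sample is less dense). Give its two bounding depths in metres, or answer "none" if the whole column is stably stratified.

Evaluate Δρ/ρ₀ = −αΔT + βΔS across each adjacent pair:
  8–95 m: −αΔT+βΔS = −(2.1 × 10⁻⁴)(-3.0)+(7.1 × 10⁻⁴)(-0.16) = 5.2 × 10⁻⁴ → stable
  95–127 m: −αΔT+βΔS = −(2.1 × 10⁻⁴)(-1.6)+(7.1 × 10⁻⁴)(+6.50) = 5.0 × 10⁻³ → stable
  127–185 m: −αΔT+βΔS = −(2.1 × 10⁻⁴)(-4.4)+(7.1 × 10⁻⁴)(-9.86) = -6.1 × 10⁻³ → UNSTABLE
The 127–185 m interval has Δρ < 0: lighter water underlies denser water.

127–185 m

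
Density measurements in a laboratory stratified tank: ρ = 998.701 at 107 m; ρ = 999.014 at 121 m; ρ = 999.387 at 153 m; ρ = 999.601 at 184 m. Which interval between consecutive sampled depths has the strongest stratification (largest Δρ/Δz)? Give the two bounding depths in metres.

107–121 m

Compute the density gradient over each adjacent pair:
  107–121 m: Δρ/Δz = 0.313/14 = 0.022 kg m⁻⁴
  121–153 m: Δρ/Δz = 0.373/32 = 0.012 kg m⁻⁴
  153–184 m: Δρ/Δz = 0.214/31 = 6.9 × 10⁻³ kg m⁻⁴
The largest gradient is in the 107–121 m interval — the pycnocline.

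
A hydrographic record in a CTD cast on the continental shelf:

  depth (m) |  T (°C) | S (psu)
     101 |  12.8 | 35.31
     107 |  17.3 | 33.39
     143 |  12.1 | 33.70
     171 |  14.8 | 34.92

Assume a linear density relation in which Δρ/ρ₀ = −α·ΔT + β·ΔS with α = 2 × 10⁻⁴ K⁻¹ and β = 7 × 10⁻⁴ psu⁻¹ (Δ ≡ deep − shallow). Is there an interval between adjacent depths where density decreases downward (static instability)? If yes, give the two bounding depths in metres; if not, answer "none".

101–107 m

Evaluate Δρ/ρ₀ = −αΔT + βΔS across each adjacent pair:
  101–107 m: −αΔT+βΔS = −(2 × 10⁻⁴)(+4.5)+(7 × 10⁻⁴)(-1.92) = -2.2 × 10⁻³ → UNSTABLE
  107–143 m: −αΔT+βΔS = −(2 × 10⁻⁴)(-5.2)+(7 × 10⁻⁴)(+0.31) = 1.3 × 10⁻³ → stable
  143–171 m: −αΔT+βΔS = −(2 × 10⁻⁴)(+2.7)+(7 × 10⁻⁴)(+1.22) = 3.1 × 10⁻⁴ → stable
The 101–107 m interval has Δρ < 0: lighter water underlies denser water.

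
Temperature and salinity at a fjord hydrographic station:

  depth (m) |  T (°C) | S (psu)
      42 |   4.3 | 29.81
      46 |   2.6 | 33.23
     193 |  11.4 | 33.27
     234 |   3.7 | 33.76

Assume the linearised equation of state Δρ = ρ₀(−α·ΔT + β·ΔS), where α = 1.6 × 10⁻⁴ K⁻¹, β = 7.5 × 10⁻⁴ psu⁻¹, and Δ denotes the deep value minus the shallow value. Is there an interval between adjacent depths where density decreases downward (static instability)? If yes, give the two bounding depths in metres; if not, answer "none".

Evaluate Δρ/ρ₀ = −αΔT + βΔS across each adjacent pair:
  42–46 m: −αΔT+βΔS = −(1.6 × 10⁻⁴)(-1.7)+(7.5 × 10⁻⁴)(+3.42) = 2.8 × 10⁻³ → stable
  46–193 m: −αΔT+βΔS = −(1.6 × 10⁻⁴)(+8.8)+(7.5 × 10⁻⁴)(+0.04) = -1.4 × 10⁻³ → UNSTABLE
  193–234 m: −αΔT+βΔS = −(1.6 × 10⁻⁴)(-7.7)+(7.5 × 10⁻⁴)(+0.49) = 1.6 × 10⁻³ → stable
The 46–193 m interval has Δρ < 0: lighter water underlies denser water.

46–193 m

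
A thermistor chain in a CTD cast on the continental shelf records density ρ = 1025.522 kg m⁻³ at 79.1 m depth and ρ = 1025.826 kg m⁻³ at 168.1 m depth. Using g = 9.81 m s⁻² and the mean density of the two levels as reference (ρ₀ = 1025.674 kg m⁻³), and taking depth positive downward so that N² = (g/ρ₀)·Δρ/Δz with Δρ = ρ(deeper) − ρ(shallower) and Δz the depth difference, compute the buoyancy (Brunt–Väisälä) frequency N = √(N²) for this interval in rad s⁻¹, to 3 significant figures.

5.72 × 10⁻³ rad s⁻¹

Δρ = 1025.826 − 1025.522 = 0.304 kg m⁻³ over Δz = 168.1 − 79.1 = 89 m.
N² = (9.81/1025.674) × (0.304/89) = 3.2670 × 10⁻⁵ s⁻².
N = √(3.2670 × 10⁻⁵) = 5.7158 × 10⁻³ rad s⁻¹ ≈ 5.72 × 10⁻³ rad s⁻¹.
A positive N² confirms static stability across the interval.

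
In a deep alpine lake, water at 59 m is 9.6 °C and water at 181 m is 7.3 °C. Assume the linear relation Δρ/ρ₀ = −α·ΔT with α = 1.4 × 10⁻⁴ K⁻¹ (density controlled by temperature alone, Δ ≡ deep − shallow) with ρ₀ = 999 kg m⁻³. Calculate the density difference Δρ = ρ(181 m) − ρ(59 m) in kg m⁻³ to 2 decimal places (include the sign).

+0.32 kg m⁻³

ΔT = -2.3 K, Δρ/ρ₀ = −αΔT = 3.22 × 10⁻⁴.
Δρ = 999 × (3.22 × 10⁻⁴) = +0.32 kg m⁻³.
Positive Δρ: denser below, stable.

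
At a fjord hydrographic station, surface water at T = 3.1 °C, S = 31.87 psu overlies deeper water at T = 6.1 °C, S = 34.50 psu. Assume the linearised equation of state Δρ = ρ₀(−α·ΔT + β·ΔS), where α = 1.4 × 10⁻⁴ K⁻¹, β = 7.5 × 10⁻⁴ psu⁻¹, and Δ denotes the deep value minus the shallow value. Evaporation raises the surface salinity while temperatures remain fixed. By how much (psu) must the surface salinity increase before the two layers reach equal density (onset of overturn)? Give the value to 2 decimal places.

2.07 psu

Neutral buoyancy requires −α(T_deep − T_surf) + β(S_deep − S_surf′) = 0.
S_surf′ = S_deep − (α/β)·ΔT = 34.50 − (1.4 × 10⁻⁴/7.5 × 10⁻⁴)·(+3.0) = 33.9400 psu.
Increase required: 33.9400 − 31.87 = 2.0700 psu.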